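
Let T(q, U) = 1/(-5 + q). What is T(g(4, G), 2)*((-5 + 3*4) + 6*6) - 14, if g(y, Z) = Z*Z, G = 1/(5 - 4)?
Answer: -99/4 ≈ -24.750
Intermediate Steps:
G = 1 (G = 1/1 = 1)
g(y, Z) = Z²
T(g(4, G), 2)*((-5 + 3*4) + 6*6) - 14 = ((-5 + 3*4) + 6*6)/(-5 + 1²) - 14 = ((-5 + 12) + 36)/(-5 + 1) - 14 = (7 + 36)/(-4) - 14 = -¼*43 - 14 = -43/4 - 14 = -99/4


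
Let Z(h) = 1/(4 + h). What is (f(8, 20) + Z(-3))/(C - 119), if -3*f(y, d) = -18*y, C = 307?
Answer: 49/188 ≈ 0.26064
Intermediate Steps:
f(y, d) = 6*y (f(y, d) = -(-6)*y = 6*y)
(f(8, 20) + Z(-3))/(C - 119) = (6*8 + 1/(4 - 3))/(307 - 119) = (48 + 1/1)/188 = (48 + 1)*(1/188) = 49*(1/188) = 49/188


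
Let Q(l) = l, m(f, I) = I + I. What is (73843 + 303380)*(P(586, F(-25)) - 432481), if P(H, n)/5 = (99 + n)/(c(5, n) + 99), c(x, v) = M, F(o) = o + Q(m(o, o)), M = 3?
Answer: -2773402720011/17 ≈ -1.6314e+11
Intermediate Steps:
m(f, I) = 2*I
F(o) = 3*o (F(o) = o + 2*o = 3*o)
c(x, v) = 3
P(H, n) = 165/34 + 5*n/102 (P(H, n) = 5*((99 + n)/(3 + 99)) = 5*((99 + n)/102) = 5*((99 + n)*(1/102)) = 5*(33/34 + n/102) = 165/34 + 5*n/102)
(73843 + 303380)*(P(586, F(-25)) - 432481) = (73843 + 303380)*((165/34 + 5*(3*(-25))/102) - 432481) = 377223*((165/34 + (5/102)*(-75)) - 432481) = 377223*((165/34 - 125/34) - 432481) = 377223*(20/17 - 432481) = 377223*(-7352157/17) = -2773402720011/17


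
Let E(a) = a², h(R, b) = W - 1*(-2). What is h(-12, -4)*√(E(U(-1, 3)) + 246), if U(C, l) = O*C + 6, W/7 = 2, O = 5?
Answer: 16*√247 ≈ 251.46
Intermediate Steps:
W = 14 (W = 7*2 = 14)
h(R, b) = 16 (h(R, b) = 14 - 1*(-2) = 14 + 2 = 16)
U(C, l) = 6 + 5*C (U(C, l) = 5*C + 6 = 6 + 5*C)
h(-12, -4)*√(E(U(-1, 3)) + 246) = 16*√((6 + 5*(-1))² + 246) = 16*√((6 - 5)² + 246) = 16*√(1² + 246) = 16*√(1 + 246) = 16*√247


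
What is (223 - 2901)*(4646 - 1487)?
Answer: -8459802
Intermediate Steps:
(223 - 2901)*(4646 - 1487) = -2678*3159 = -8459802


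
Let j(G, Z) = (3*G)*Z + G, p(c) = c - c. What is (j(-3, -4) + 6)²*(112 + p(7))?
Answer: 170352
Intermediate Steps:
p(c) = 0
j(G, Z) = G + 3*G*Z (j(G, Z) = 3*G*Z + G = G + 3*G*Z)
(j(-3, -4) + 6)²*(112 + p(7)) = (-3*(1 + 3*(-4)) + 6)²*(112 + 0) = (-3*(1 - 12) + 6)²*112 = (-3*(-11) + 6)²*112 = (33 + 6)²*112 = 39²*112 = 1521*112 = 170352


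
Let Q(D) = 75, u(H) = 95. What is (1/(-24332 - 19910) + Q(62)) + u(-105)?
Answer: 7521139/44242 ≈ 170.00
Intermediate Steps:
(1/(-24332 - 19910) + Q(62)) + u(-105) = (1/(-24332 - 19910) + 75) + 95 = (1/(-44242) + 75) + 95 = (-1/44242 + 75) + 95 = 3318149/44242 + 95 = 7521139/44242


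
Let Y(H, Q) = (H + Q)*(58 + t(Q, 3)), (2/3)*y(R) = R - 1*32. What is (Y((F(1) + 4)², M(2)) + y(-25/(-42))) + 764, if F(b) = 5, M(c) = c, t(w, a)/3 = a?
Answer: 175781/28 ≈ 6277.9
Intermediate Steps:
t(w, a) = 3*a
y(R) = -48 + 3*R/2 (y(R) = 3*(R - 1*32)/2 = 3*(R - 32)/2 = 3*(-32 + R)/2 = -48 + 3*R/2)
Y(H, Q) = 67*H + 67*Q (Y(H, Q) = (H + Q)*(58 + 3*3) = (H + Q)*(58 + 9) = (H + Q)*67 = 67*H + 67*Q)
(Y((F(1) + 4)², M(2)) + y(-25/(-42))) + 764 = ((67*(5 + 4)² + 67*2) + (-48 + 3*(-25/(-42))/2)) + 764 = ((67*9² + 134) + (-48 + 3*(-25*(-1/42))/2)) + 764 = ((67*81 + 134) + (-48 + (3/2)*(25/42))) + 764 = ((5427 + 134) + (-48 + 25/28)) + 764 = (5561 - 1319/28) + 764 = 154389/28 + 764 = 175781/28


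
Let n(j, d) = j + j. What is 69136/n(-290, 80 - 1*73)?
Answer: -596/5 ≈ -119.20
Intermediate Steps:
n(j, d) = 2*j
69136/n(-290, 80 - 1*73) = 69136/((2*(-290))) = 69136/(-580) = 69136*(-1/580) = -596/5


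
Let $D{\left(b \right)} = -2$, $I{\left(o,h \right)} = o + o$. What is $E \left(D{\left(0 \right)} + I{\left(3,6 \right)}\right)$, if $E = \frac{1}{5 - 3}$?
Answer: $2$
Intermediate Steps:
$I{\left(o,h \right)} = 2 o$
$E = \frac{1}{2} \approx 0.5$
$E \left(D{\left(0 \right)} + I{\left(3,6 \right)}\right) = \frac{-2 + 2 \cdot 3}{2} = \frac{-2 + 6}{2} = \frac{1}{2} \cdot 4 = 2$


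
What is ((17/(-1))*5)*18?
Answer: -1530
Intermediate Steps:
((17/(-1))*5)*18 = ((17*(-1))*5)*18 = -17*5*18 = -85*18 = -1530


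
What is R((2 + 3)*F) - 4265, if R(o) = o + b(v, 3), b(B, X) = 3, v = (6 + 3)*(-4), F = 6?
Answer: -4232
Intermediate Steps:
v = -36 (v = 9*(-4) = -36)
R(o) = 3 + o (R(o) = o + 3 = 3 + o)
R((2 + 3)*F) - 4265 = (3 + (2 + 3)*6) - 4265 = (3 + 5*6) - 4265 = (3 + 30) - 4265 = 33 - 4265 = -4232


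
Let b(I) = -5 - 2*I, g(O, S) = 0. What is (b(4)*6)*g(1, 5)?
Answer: 0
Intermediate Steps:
(b(4)*6)*g(1, 5) = ((-5 - 2*4)*6)*0 = ((-5 - 8)*6)*0 = -13*6*0 = -78*0 = 0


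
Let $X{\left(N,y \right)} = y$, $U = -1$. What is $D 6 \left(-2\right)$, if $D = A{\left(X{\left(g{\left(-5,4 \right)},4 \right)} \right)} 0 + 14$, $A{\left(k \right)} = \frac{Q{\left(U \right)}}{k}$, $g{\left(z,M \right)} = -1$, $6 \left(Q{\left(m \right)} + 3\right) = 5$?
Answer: $-168$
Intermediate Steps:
$Q{\left(m \right)} = - \frac{13}{6}$ ($Q{\left(m \right)} = -3 + \frac{1}{6} \cdot 5 = -3 + \frac{5}{6} = - \frac{13}{6}$)
$A{\left(k \right)} = - \frac{13}{6 k}$
$D = 14$ ($D = - \frac{13}{6 \cdot 4} \cdot 0 + 14 = \left(- \frac{13}{6}\right) \frac{1}{4} \cdot 0 + 14 = \left(- \frac{13}{24}\right) 0 + 14 = 0 + 14 = 14$)
$D 6 \left(-2\right) = 14 \cdot 6 \left(-2\right) = 14 \left(-12\right) = -168$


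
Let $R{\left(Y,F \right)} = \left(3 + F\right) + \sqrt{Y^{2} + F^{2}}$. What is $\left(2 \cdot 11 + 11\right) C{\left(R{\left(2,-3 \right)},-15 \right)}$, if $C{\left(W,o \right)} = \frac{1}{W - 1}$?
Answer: $\frac{11}{4} + \frac{11 \sqrt{13}}{4} \approx 12.665$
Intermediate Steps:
$R{\left(Y,F \right)} = 3 + F + \sqrt{F^{2} + Y^{2}}$ ($R{\left(Y,F \right)} = \left(3 + F\right) + \sqrt{F^{2} + Y^{2}} = 3 + F + \sqrt{F^{2} + Y^{2}}$)
$C{\left(W,o \right)} = \frac{1}{-1 + W}$
$\left(2 \cdot 11 + 11\right) C{\left(R{\left(2,-3 \right)},-15 \right)} = \frac{2 \cdot 11 + 11}{-1 + \left(3 - 3 + \sqrt{\left(-3\right)^{2} + 2^{2}}\right)} = \frac{22 + 11}{-1 + \left(3 - 3 + \sqrt{9 + 4}\right)} = \frac{33}{-1 + \left(3 - 3 + \sqrt{13}\right)} = \frac{33}{-1 + \sqrt{13}}$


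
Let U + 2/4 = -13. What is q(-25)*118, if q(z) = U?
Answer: -1593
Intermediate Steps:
U = -27/2 (U = -½ - 13 = -27/2 ≈ -13.500)
q(z) = -27/2
q(-25)*118 = -27/2*118 = -1593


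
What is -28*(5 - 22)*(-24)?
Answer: -11424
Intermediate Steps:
-28*(5 - 22)*(-24) = -28*(-17)*(-24) = 476*(-24) = -11424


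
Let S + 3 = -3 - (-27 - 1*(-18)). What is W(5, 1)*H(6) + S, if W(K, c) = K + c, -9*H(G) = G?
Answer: -1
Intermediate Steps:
H(G) = -G/9
S = 3 (S = -3 + (-3 - (-27 - 1*(-18))) = -3 + (-3 - (-27 + 18)) = -3 + (-3 - 1*(-9)) = -3 + (-3 + 9) = -3 + 6 = 3)
W(5, 1)*H(6) + S = (5 + 1)*(-1/9*6) + 3 = 6*(-2/3) + 3 = -4 + 3 = -1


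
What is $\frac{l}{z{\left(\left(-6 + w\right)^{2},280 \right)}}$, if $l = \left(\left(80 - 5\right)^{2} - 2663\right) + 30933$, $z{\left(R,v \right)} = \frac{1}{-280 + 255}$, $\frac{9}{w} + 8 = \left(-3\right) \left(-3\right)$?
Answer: $-847375$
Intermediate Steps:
$w = 9$ ($w = \frac{9}{-8 - -9} = \frac{9}{-8 + 9} = \frac{9}{1} = 9 \cdot 1 = 9$)
$z{\left(R,v \right)} = - \frac{1}{25}$ ($z{\left(R,v \right)} = \frac{1}{-25} = - \frac{1}{25}$)
$l = 33895$ ($l = \left(75^{2} - 2663\right) + 30933 = \left(5625 - 2663\right) + 30933 = 2962 + 30933 = 33895$)
$\frac{l}{z{\left(\left(-6 + w\right)^{2},280 \right)}} = \frac{33895}{- \frac{1}{25}} = 33895 \left(-25\right) = -847375$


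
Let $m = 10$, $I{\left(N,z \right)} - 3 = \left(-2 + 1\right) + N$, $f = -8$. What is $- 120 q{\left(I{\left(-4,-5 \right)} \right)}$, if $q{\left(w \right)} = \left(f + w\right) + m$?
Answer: $0$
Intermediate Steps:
$I{\left(N,z \right)} = 2 + N$ ($I{\left(N,z \right)} = 3 + \left(\left(-2 + 1\right) + N\right) = 3 + \left(-1 + N\right) = 2 + N$)
$q{\left(w \right)} = 2 + w$ ($q{\left(w \right)} = \left(-8 + w\right) + 10 = 2 + w$)
$- 120 q{\left(I{\left(-4,-5 \right)} \right)} = - 120 \left(2 + \left(2 - 4\right)\right) = - 120 \left(2 - 2\right) = \left(-120\right) 0 = 0$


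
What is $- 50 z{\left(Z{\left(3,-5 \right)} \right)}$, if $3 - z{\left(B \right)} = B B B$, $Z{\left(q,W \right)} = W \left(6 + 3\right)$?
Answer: $-4556400$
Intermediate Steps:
$Z{\left(q,W \right)} = 9 W$ ($Z{\left(q,W \right)} = W 9 = 9 W$)
$z{\left(B \right)} = 3 - B^{3}$ ($z{\left(B \right)} = 3 - B B B = 3 - B^{2} B = 3 - B^{3}$)
$- 50 z{\left(Z{\left(3,-5 \right)} \right)} = - 50 \left(3 - \left(9 \left(-5\right)\right)^{3}\right) = - 50 \left(3 - \left(-45\right)^{3}\right) = - 50 \left(3 - -91125\right) = - 50 \left(3 + 91125\right) = \left(-50\right) 91128 = -4556400$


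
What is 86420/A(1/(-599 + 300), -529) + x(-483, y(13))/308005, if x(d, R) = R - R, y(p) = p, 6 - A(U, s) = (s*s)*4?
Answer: -43210/559679 ≈ -0.077205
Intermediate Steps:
A(U, s) = 6 - 4*s**2 (A(U, s) = 6 - s*s*4 = 6 - s**2*4 = 6 - 4*s**2)
x(d, R) = 0
86420/A(1/(-599 + 300), -529) + x(-483, y(13))/308005 = 86420/(6 - 4*(-529)**2) + 0/308005 = 86420/(6 - 4*279841) + 0*(1/308005) = 86420/(6 - 1119364) + 0 = 86420/(-1119358) + 0 = 86420*(-1/1119358) + 0 = -43210/559679 + 0 = -43210/559679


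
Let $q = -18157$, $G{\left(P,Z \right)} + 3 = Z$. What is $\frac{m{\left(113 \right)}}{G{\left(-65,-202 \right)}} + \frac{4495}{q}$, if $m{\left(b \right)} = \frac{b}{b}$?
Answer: $- \frac{939632}{3722185} \approx -0.25244$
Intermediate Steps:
$G{\left(P,Z \right)} = -3 + Z$
$m{\left(b \right)} = 1$
$\frac{m{\left(113 \right)}}{G{\left(-65,-202 \right)}} + \frac{4495}{q} = 1 \frac{1}{-3 - 202} + \frac{4495}{-18157} = 1 \frac{1}{-205} + 4495 \left(- \frac{1}{18157}\right) = 1 \left(- \frac{1}{205}\right) - \frac{4495}{18157} = - \frac{1}{205} - \frac{4495}{18157} = - \frac{939632}{3722185}$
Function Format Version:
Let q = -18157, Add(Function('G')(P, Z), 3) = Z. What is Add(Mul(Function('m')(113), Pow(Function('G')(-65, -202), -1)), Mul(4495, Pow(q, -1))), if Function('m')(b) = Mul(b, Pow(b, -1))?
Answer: Rational(-939632, 3722185) ≈ -0.25244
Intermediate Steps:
Function('G')(P, Z) = Add(-3, Z)
Function('m')(b) = 1
Add(Mul(Function('m')(113), Pow(Function('G')(-65, -202), -1)), Mul(4495, Pow(q, -1))) = Add(Mul(1, Pow(Add(-3, -202), -1)), Mul(4495, Pow(-18157, -1))) = Add(Mul(1, Pow(-205, -1)), Mul(4495, Rational(-1, 18157))) = Add(Mul(1, Rational(-1, 205)), Rational(-4495, 18157)) = Add(Rational(-1, 205), Rational(-4495, 18157)) = Rational(-939632, 3722185)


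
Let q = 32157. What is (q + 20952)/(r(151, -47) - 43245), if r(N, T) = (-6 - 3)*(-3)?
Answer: -843/686 ≈ -1.2289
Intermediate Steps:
r(N, T) = 27 (r(N, T) = -9*(-3) = 27)
(q + 20952)/(r(151, -47) - 43245) = (32157 + 20952)/(27 - 43245) = 53109/(-43218) = 53109*(-1/43218) = -843/686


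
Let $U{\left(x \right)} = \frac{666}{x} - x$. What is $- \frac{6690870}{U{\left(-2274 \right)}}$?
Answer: $- \frac{169055982}{57449} \approx -2942.7$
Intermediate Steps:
$U{\left(x \right)} = - x + \frac{666}{x}$
$- \frac{6690870}{U{\left(-2274 \right)}} = - \frac{6690870}{\left(-1\right) \left(-2274\right) + \frac{666}{-2274}} = - \frac{6690870}{2274 + 666 \left(- \frac{1}{2274}\right)} = - \frac{6690870}{2274 - \frac{111}{379}} = - \frac{6690870}{\frac{861735}{379}} = \left(-6690870\right) \frac{379}{861735} = - \frac{169055982}{57449}$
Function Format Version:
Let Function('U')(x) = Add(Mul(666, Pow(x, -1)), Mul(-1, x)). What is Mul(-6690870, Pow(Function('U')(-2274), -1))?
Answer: Rational(-169055982, 57449) ≈ -2942.7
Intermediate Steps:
Function('U')(x) = Add(Mul(-1, x), Mul(666, Pow(x, -1)))
Mul(-6690870, Pow(Function('U')(-2274), -1)) = Mul(-6690870, Pow(Add(Mul(-1, -2274), Mul(666, Pow(-2274, -1))), -1)) = Mul(-6690870, Pow(Add(2274, Mul(666, Rational(-1, 2274))), -1)) = Mul(-6690870, Pow(Add(2274, Rational(-111, 379)), -1)) = Mul(-6690870, Pow(Rational(861735, 379), -1)) = Mul(-6690870, Rational(379, 861735)) = Rational(-169055982, 57449)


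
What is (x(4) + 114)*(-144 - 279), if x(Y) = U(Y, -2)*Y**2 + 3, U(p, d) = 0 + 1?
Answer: -56259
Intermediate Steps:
U(p, d) = 1
x(Y) = 3 + Y**2 (x(Y) = 1*Y**2 + 3 = Y**2 + 3 = 3 + Y**2)
(x(4) + 114)*(-144 - 279) = ((3 + 4**2) + 114)*(-144 - 279) = ((3 + 16) + 114)*(-423) = (19 + 114)*(-423) = 133*(-423) = -56259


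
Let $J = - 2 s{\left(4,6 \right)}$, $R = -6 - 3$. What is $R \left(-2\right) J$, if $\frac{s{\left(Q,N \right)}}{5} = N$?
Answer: $-1080$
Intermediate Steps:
$s{\left(Q,N \right)} = 5 N$
$R = -9$ ($R = -6 - 3 = -9$)
$J = -60$ ($J = - 2 \cdot 5 \cdot 6 = \left(-2\right) 30 = -60$)
$R \left(-2\right) J = \left(-9\right) \left(-2\right) \left(-60\right) = 18 \left(-60\right) = -1080$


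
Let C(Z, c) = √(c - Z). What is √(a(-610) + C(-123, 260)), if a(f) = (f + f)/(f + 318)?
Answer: √(22265 + 5329*√383)/73 ≈ 4.8732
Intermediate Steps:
a(f) = 2*f/(318 + f) (a(f) = (2*f)/(318 + f) = 2*f/(318 + f))
√(a(-610) + C(-123, 260)) = √(2*(-610)/(318 - 610) + √(260 - 1*(-123))) = √(2*(-610)/(-292) + √(260 + 123)) = √(2*(-610)*(-1/292) + √383) = √(305/73 + √383)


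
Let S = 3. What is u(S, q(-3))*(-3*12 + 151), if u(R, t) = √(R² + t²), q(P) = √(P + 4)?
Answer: 115*√10 ≈ 363.66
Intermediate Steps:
q(P) = √(4 + P)
u(S, q(-3))*(-3*12 + 151) = √(3² + (√(4 - 3))²)*(-3*12 + 151) = √(9 + (√1)²)*(-36 + 151) = √(9 + 1²)*115 = √(9 + 1)*115 = √10*115 = 115*√10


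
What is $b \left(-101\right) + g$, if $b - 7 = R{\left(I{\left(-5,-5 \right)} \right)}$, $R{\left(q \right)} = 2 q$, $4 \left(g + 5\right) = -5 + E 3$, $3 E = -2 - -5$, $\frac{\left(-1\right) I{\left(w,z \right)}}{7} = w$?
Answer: $- \frac{15565}{2} \approx -7782.5$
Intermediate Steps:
$I{\left(w,z \right)} = - 7 w$
$E = 1$ ($E = \frac{-2 - -5}{3} = \frac{-2 + 5}{3} = \frac{1}{3} \cdot 3 = 1$)
$g = - \frac{11}{2}$ ($g = -5 + \frac{-5 + 1 \cdot 3}{4} = -5 + \frac{-5 + 3}{4} = -5 + \frac{1}{4} \left(-2\right) = -5 - \frac{1}{2} = - \frac{11}{2} \approx -5.5$)
$b = 77$ ($b = 7 + 2 \left(\left(-7\right) \left(-5\right)\right) = 7 + 2 \cdot 35 = 7 + 70 = 77$)
$b \left(-101\right) + g = 77 \left(-101\right) - \frac{11}{2} = -7777 - \frac{11}{2} = - \frac{15565}{2}$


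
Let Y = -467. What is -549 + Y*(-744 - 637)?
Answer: 644378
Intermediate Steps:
-549 + Y*(-744 - 637) = -549 - 467*(-744 - 637) = -549 - 467*(-1381) = -549 + 644927 = 644378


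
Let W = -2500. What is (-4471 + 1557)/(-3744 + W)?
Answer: 1457/3122 ≈ 0.46669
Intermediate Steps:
(-4471 + 1557)/(-3744 + W) = (-4471 + 1557)/(-3744 - 2500) = -2914/(-6244) = -2914*(-1/6244) = 1457/3122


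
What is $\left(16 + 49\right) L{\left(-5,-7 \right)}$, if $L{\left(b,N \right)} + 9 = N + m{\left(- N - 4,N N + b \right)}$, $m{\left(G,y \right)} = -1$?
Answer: $-1105$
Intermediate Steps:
$L{\left(b,N \right)} = -10 + N$ ($L{\left(b,N \right)} = -9 + \left(N - 1\right) = -9 + \left(-1 + N\right) = -10 + N$)
$\left(16 + 49\right) L{\left(-5,-7 \right)} = \left(16 + 49\right) \left(-10 - 7\right) = 65 \left(-17\right) = -1105$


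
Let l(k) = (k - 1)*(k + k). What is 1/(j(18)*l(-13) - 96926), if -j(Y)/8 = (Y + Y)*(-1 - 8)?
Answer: 1/846562 ≈ 1.1812e-6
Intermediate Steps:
j(Y) = 144*Y (j(Y) = -8*(Y + Y)*(-1 - 8) = -8*2*Y*(-9) = -(-144)*Y = 144*Y)
l(k) = 2*k*(-1 + k) (l(k) = (-1 + k)*(2*k) = 2*k*(-1 + k))
1/(j(18)*l(-13) - 96926) = 1/((144*18)*(2*(-13)*(-1 - 13)) - 96926) = 1/(2592*(2*(-13)*(-14)) - 96926) = 1/(2592*364 - 96926) = 1/(943488 - 96926) = 1/846562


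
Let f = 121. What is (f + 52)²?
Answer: 29929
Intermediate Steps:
(f + 52)² = (121 + 52)² = 173² = 29929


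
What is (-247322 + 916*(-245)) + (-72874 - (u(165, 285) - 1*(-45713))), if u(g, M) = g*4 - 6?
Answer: -590983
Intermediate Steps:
u(g, M) = -6 + 4*g (u(g, M) = 4*g - 6 = -6 + 4*g)
(-247322 + 916*(-245)) + (-72874 - (u(165, 285) - 1*(-45713))) = (-247322 + 916*(-245)) + (-72874 - ((-6 + 4*165) - 1*(-45713))) = (-247322 - 224420) + (-72874 - ((-6 + 660) + 45713)) = -471742 + (-72874 - (654 + 45713)) = -471742 + (-72874 - 1*46367) = -471742 + (-72874 - 46367) = -471742 - 119241 = -590983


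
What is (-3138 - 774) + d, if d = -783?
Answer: -4695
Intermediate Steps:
(-3138 - 774) + d = (-3138 - 774) - 783 = -3912 - 783 = -4695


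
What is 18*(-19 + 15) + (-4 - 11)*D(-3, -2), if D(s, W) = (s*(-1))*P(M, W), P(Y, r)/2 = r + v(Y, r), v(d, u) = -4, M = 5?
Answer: 468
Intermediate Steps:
P(Y, r) = -8 + 2*r (P(Y, r) = 2*(r - 4) = 2*(-4 + r) = -8 + 2*r)
D(s, W) = -s*(-8 + 2*W) (D(s, W) = (s*(-1))*(-8 + 2*W) = (-s)*(-8 + 2*W) = -s*(-8 + 2*W))
18*(-19 + 15) + (-4 - 11)*D(-3, -2) = 18*(-19 + 15) + (-4 - 11)*(2*(-3)*(4 - 1*(-2))) = 18*(-4) - 30*(-3)*(4 + 2) = -72 - 30*(-3)*6 = -72 - 15*(-36) = -72 + 540 = 468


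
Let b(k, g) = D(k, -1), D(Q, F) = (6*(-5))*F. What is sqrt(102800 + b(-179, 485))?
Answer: sqrt(102830) ≈ 320.67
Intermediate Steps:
D(Q, F) = -30*F
b(k, g) = 30 (b(k, g) = -30*(-1) = 30)
sqrt(102800 + b(-179, 485)) = sqrt(102800 + 30) = sqrt(102830)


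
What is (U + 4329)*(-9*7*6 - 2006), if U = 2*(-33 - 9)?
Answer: -10120080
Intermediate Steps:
U = -84 (U = 2*(-42) = -84)
(U + 4329)*(-9*7*6 - 2006) = (-84 + 4329)*(-9*7*6 - 2006) = 4245*(-63*6 - 2006) = 4245*(-378 - 2006) = 4245*(-2384) = -10120080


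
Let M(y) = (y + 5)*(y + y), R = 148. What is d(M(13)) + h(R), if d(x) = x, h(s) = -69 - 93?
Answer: 306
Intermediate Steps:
M(y) = 2*y*(5 + y) (M(y) = (5 + y)*(2*y) = 2*y*(5 + y))
h(s) = -162
d(M(13)) + h(R) = 2*13*(5 + 13) - 162 = 2*13*18 - 162 = 468 - 162 = 306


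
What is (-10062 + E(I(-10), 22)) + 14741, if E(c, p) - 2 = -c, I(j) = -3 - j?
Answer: 4674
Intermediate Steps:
E(c, p) = 2 - c
(-10062 + E(I(-10), 22)) + 14741 = (-10062 + (2 - (-3 - 1*(-10)))) + 14741 = (-10062 + (2 - (-3 + 10))) + 14741 = (-10062 + (2 - 1*7)) + 14741 = (-10062 + (2 - 7)) + 14741 = (-10062 - 5) + 14741 = -10067 + 14741 = 4674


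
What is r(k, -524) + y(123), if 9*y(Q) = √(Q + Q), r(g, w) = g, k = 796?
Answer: 796 + √246/9 ≈ 797.74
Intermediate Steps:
y(Q) = √2*√Q/9 (y(Q) = √(Q + Q)/9 = √(2*Q)/9 = (√2*√Q)/9 = √2*√Q/9)
r(k, -524) + y(123) = 796 + √2*√123/9 = 796 + √246/9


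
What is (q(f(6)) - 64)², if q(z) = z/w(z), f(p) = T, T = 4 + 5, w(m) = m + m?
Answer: 16129/4 ≈ 4032.3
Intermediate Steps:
w(m) = 2*m
T = 9
f(p) = 9
q(z) = ½ (q(z) = z/((2*z)) = z*(1/(2*z)) = ½)
(q(f(6)) - 64)² = (½ - 64)² = (-127/2)² = 16129/4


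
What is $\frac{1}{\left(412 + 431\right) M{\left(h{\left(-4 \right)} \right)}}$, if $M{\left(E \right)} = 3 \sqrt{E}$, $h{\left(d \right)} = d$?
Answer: $- \frac{i}{5058} \approx - 0.00019771 i$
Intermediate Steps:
$\frac{1}{\left(412 + 431\right) M{\left(h{\left(-4 \right)} \right)}} = \frac{1}{\left(412 + 431\right) 3 \sqrt{-4}} = \frac{1}{843 \cdot 3 \cdot 2 i} = \frac{1}{843 \cdot 6 i} = \frac{1}{5058 i} = - \frac{i}{5058}$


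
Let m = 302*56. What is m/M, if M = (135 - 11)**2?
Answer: 1057/961 ≈ 1.0999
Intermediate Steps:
m = 16912
M = 15376 (M = 124**2 = 15376)
m/M = 16912/15376 = 16912*(1/15376) = 1057/961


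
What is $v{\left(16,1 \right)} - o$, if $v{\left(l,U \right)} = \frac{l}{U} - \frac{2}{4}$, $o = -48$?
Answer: $\frac{127}{2} \approx 63.5$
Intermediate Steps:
$v{\left(l,U \right)} = - \frac{1}{2} + \frac{l}{U}$ ($v{\left(l,U \right)} = \frac{l}{U} - \frac{1}{2} = - \frac{1}{2} + \frac{l}{U}$)
$v{\left(16,1 \right)} - o = \frac{16 - \frac{1}{2}}{1} - -48 = 1 \left(16 - \frac{1}{2}\right) + 48 = 1 \cdot \frac{31}{2} + 48 = \frac{31}{2} + 48 = \frac{127}{2}$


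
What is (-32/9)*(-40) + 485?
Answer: 5645/9 ≈ 627.22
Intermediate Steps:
(-32/9)*(-40) + 485 = ((⅑)*(-32))*(-40) + 485 = -32/9*(-40) + 485 = 1280/9 + 485 = 5645/9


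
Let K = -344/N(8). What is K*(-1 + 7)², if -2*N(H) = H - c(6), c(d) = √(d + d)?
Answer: 49536/13 + 12384*√3/13 ≈ 5460.4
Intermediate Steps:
c(d) = √2*√d (c(d) = √(2*d) = √2*√d)
N(H) = √3 - H/2 (N(H) = -(H - √2*√6)/2 = -(H - 2*√3)/2 = √3 - H/2)
K = -344/(-4 + √3) (K = -344/(√3 - ½*8) = -344/(√3 - 4) = -344/(-4 + √3) ≈ 151.68)
K*(-1 + 7)² = (1376/13 + 344*√3/13)*(-1 + 7)² = (1376/13 + 344*√3/13)*6² = (1376/13 + 344*√3/13)*36 = 49536/13 + 12384*√3/13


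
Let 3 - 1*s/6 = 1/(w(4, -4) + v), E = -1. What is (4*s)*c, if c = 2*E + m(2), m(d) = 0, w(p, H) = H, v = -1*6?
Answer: -744/5 ≈ -148.80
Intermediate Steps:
v = -6
c = -2 (c = 2*(-1) + 0 = -2 + 0 = -2)
s = 93/5 (s = 18 - 6/(-4 - 6) = 18 - 6/(-10) = 18 - 6*(-⅒) = 18 + ⅗ = 93/5 ≈ 18.600)
(4*s)*c = (4*(93/5))*(-2) = (372/5)*(-2) = -744/5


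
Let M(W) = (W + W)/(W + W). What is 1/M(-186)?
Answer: 1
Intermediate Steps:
M(W) = 1 (M(W) = (2*W)/((2*W)) = (2*W)*(1/(2*W)) = 1)
1/M(-186) = 1/1 = 1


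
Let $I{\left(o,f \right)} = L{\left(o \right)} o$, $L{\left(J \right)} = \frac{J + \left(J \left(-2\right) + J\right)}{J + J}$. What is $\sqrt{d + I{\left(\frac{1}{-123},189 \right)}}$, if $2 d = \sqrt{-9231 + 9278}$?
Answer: $\frac{\sqrt{2} \sqrt[4]{47}}{2} \approx 1.8514$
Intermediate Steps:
$L{\left(J \right)} = 0$ ($L{\left(J \right)} = \frac{J + \left(- 2 J + J\right)}{2 J} = \left(J - J\right) \frac{1}{2 J} = 0 \frac{1}{2 J} = 0$)
$I{\left(o,f \right)} = 0$ ($I{\left(o,f \right)} = 0 o = 0$)
$d = \frac{\sqrt{47}}{2}$ ($d = \frac{\sqrt{-9231 + 9278}}{2} = \frac{\sqrt{47}}{2} \approx 3.4278$)
$\sqrt{d + I{\left(\frac{1}{-123},189 \right)}} = \sqrt{\frac{\sqrt{47}}{2} + 0} = \sqrt{\frac{\sqrt{47}}{2}} = \frac{\sqrt{2} \sqrt[4]{47}}{2}$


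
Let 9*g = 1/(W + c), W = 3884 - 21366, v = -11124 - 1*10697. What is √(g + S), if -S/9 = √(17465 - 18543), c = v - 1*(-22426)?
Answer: √(-16877 - 161500384143*I*√22)/50631 ≈ 12.155 - 12.155*I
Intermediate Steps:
v = -21821 (v = -11124 - 10697 = -21821)
c = 605 (c = -21821 - 1*(-22426) = -21821 + 22426 = 605)
W = -17482
g = -1/151893 (g = 1/(9*(-17482 + 605)) = (⅑)/(-16877) = (⅑)*(-1/16877) = -1/151893 ≈ -6.5836e-6)
S = -63*I*√22 (S = -9*√(17465 - 18543) = -63*I*√22 ≈ -295.5*I)
√(g + S) = √(-1/151893 - 63*I*√22)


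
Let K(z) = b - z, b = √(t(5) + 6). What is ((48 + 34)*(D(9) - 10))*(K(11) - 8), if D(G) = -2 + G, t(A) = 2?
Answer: 4674 - 492*√2 ≈ 3978.2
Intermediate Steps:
b = 2*√2 (b = √(2 + 6) = √8 = 2*√2 ≈ 2.8284)
K(z) = -z + 2*√2 (K(z) = 2*√2 - z = -z + 2*√2)
((48 + 34)*(D(9) - 10))*(K(11) - 8) = ((48 + 34)*((-2 + 9) - 10))*((-1*11 + 2*√2) - 8) = (82*(7 - 10))*((-11 + 2*√2) - 8) = (82*(-3))*(-19 + 2*√2) = -246*(-19 + 2*√2) = 4674 - 492*√2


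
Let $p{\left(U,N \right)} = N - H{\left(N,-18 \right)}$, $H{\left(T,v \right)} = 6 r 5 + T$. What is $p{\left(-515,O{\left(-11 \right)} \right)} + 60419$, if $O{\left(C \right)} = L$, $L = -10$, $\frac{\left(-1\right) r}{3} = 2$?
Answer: $60599$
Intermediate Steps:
$r = -6$ ($r = \left(-3\right) 2 = -6$)
$H{\left(T,v \right)} = -180 + T$ ($H{\left(T,v \right)} = 6 \left(\left(-6\right) 5\right) + T = 6 \left(-30\right) + T = -180 + T$)
$O{\left(C \right)} = -10$
$p{\left(U,N \right)} = 180$ ($p{\left(U,N \right)} = N - \left(-180 + N\right) = 180$)
$p{\left(-515,O{\left(-11 \right)} \right)} + 60419 = 180 + 60419 = 60599$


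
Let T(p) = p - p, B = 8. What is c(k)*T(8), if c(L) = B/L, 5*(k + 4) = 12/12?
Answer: 0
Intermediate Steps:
k = -19/5 (k = -4 + (12/12)/5 = -4 + (12*(1/12))/5 = -4 + (1/5)*1 = -4 + 1/5 = -19/5 ≈ -3.8000)
c(L) = 8/L
T(p) = 0
c(k)*T(8) = (8/(-19/5))*0 = (8*(-5/19))*0 = -40/19*0 = 0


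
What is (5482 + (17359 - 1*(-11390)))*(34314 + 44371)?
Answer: 2693466235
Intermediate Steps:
(5482 + (17359 - 1*(-11390)))*(34314 + 44371) = (5482 + (17359 + 11390))*78685 = (5482 + 28749)*78685 = 34231*78685 = 2693466235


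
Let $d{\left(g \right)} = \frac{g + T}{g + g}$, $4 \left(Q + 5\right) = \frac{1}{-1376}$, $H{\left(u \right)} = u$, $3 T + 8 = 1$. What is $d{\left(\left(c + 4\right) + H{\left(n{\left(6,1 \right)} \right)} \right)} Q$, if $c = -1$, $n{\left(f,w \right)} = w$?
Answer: $- \frac{137605}{132096} \approx -1.0417$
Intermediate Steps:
$T = - \frac{7}{3}$ ($T = - \frac{8}{3} + \frac{1}{3} \cdot 1 = - \frac{8}{3} + \frac{1}{3} = - \frac{7}{3} \approx -2.3333$)
$Q = - \frac{27521}{5504}$ ($Q = -5 + \frac{1}{4 \left(-1376\right)} = -5 + \frac{1}{4} \left(- \frac{1}{1376}\right) = -5 - \frac{1}{5504} = - \frac{27521}{5504} \approx -5.0002$)
$d{\left(g \right)} = \frac{- \frac{7}{3} + g}{2 g}$ ($d{\left(g \right)} = \frac{g - \frac{7}{3}}{g + g} = \frac{- \frac{7}{3} + g}{2 g}$)
$d{\left(\left(c + 4\right) + H{\left(n{\left(6,1 \right)} \right)} \right)} Q = \frac{-7 + 3 \left(\left(-1 + 4\right) + 1\right)}{6 \left(\left(-1 + 4\right) + 1\right)} \left(- \frac{27521}{5504}\right) = \frac{-7 + 3 \left(3 + 1\right)}{6 \left(3 + 1\right)} \left(- \frac{27521}{5504}\right) = \frac{-7 + 3 \cdot 4}{6 \cdot 4} \left(- \frac{27521}{5504}\right) = \frac{1}{6} \cdot \frac{1}{4} \left(-7 + 12\right) \left(- \frac{27521}{5504}\right) = \frac{1}{6} \cdot \frac{1}{4} \cdot 5 \left(- \frac{27521}{5504}\right) = \frac{5}{24} \left(- \frac{27521}{5504}\right) = - \frac{137605}{132096}$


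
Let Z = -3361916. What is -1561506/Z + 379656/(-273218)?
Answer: -212435008647/229633991422 ≈ -0.92510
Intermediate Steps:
-1561506/Z + 379656/(-273218) = -1561506/(-3361916) + 379656/(-273218) = -1561506*(-1/3361916) + 379656*(-1/273218) = 780753/1680958 - 189828/136609 = -212435008647/229633991422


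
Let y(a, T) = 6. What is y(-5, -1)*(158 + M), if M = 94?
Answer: 1512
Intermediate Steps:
y(-5, -1)*(158 + M) = 6*(158 + 94) = 6*252 = 1512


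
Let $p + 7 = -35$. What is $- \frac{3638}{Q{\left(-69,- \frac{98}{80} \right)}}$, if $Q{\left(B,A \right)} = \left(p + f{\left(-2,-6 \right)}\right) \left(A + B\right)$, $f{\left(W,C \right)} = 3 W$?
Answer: $- \frac{9095}{8427} \approx -1.0793$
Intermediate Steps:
$p = -42$ ($p = -7 - 35 = -42$)
$Q{\left(B,A \right)} = - 48 A - 48 B$ ($Q{\left(B,A \right)} = \left(-42 + 3 \left(-2\right)\right) \left(A + B\right) = \left(-42 - 6\right) \left(A + B\right) = - 48 \left(A + B\right) = - 48 A - 48 B$)
$- \frac{3638}{Q{\left(-69,- \frac{98}{80} \right)}} = - \frac{3638}{- 48 \left(- \frac{98}{80}\right) - -3312} = - \frac{3638}{- 48 \left(\left(-98\right) \frac{1}{80}\right) + 3312} = - \frac{3638}{\left(-48\right) \left(- \frac{49}{40}\right) + 3312} = - \frac{3638}{\frac{294}{5} + 3312} = - \frac{3638}{\frac{16854}{5}} = \left(-3638\right) \frac{5}{16854} = - \frac{9095}{8427}$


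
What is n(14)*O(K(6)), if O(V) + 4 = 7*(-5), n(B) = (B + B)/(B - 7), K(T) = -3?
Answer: -156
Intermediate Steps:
n(B) = 2*B/(-7 + B) (n(B) = (2*B)/(-7 + B) = 2*B/(-7 + B))
O(V) = -39 (O(V) = -4 + 7*(-5) = -4 - 35 = -39)
n(14)*O(K(6)) = (2*14/(-7 + 14))*(-39) = (2*14/7)*(-39) = (2*14*(⅐))*(-39) = 4*(-39) = -156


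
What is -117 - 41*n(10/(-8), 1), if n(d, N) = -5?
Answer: 88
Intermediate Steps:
-117 - 41*n(10/(-8), 1) = -117 - 41*(-5) = -117 + 205 = 88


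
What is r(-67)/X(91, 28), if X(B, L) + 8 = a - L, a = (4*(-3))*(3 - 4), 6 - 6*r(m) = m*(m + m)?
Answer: 2243/36 ≈ 62.306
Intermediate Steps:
r(m) = 1 - m²/3 (r(m) = 1 - m*(m + m)/6 = 1 - m*2*m/6 = 1 - m²/3)
a = 12 (a = -12*(-1) = 12)
X(B, L) = 4 - L (X(B, L) = -8 + (12 - L) = 4 - L)
r(-67)/X(91, 28) = (1 - ⅓*(-67)²)/(4 - 1*28) = (1 - ⅓*4489)/(4 - 28) = (1 - 4489/3)/(-24) = -4486/3*(-1/24) = 2243/36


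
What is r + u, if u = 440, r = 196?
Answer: 636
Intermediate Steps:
r + u = 196 + 440 = 636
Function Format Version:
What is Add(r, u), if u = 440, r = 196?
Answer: 636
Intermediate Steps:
Add(r, u) = Add(196, 440) = 636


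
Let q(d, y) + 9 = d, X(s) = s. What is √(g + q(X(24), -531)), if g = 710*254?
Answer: √180355 ≈ 424.68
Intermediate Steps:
q(d, y) = -9 + d
g = 180340
√(g + q(X(24), -531)) = √(180340 + (-9 + 24)) = √(180340 + 15) = √180355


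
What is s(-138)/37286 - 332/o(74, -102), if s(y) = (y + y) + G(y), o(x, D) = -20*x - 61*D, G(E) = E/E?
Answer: -6841501/88405106 ≈ -0.077388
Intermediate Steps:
G(E) = 1
o(x, D) = -61*D - 20*x
s(y) = 1 + 2*y (s(y) = (y + y) + 1 = 2*y + 1 = 1 + 2*y)
s(-138)/37286 - 332/o(74, -102) = (1 + 2*(-138))/37286 - 332/(-61*(-102) - 20*74) = (1 - 276)*(1/37286) - 332/(6222 - 1480) = -275*1/37286 - 332/4742 = -275/37286 - 332*1/4742 = -275/37286 - 166/2371 = -6841501/88405106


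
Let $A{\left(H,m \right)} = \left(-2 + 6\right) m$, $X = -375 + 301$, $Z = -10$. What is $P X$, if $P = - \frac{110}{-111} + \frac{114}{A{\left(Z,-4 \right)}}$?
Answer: $\frac{5447}{12} \approx 453.92$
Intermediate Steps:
$X = -74$
$A{\left(H,m \right)} = 4 m$
$P = - \frac{5447}{888}$ ($P = - \frac{110}{-111} + \frac{114}{4 \left(-4\right)} = \left(-110\right) \left(- \frac{1}{111}\right) + \frac{114}{-16} = \frac{110}{111} + 114 \left(- \frac{1}{16}\right) = \frac{110}{111} - \frac{57}{8} = - \frac{5447}{888} \approx -6.134$)
$P X = \left(- \frac{5447}{888}\right) \left(-74\right) = \frac{5447}{12}$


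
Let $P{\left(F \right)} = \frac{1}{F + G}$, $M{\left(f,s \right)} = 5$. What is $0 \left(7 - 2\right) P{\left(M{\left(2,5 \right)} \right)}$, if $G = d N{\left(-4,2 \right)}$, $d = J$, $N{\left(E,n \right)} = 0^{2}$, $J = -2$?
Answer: $0$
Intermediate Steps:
$N{\left(E,n \right)} = 0$
$d = -2$
$G = 0$ ($G = \left(-2\right) 0 = 0$)
$P{\left(F \right)} = \frac{1}{F}$ ($P{\left(F \right)} = \frac{1}{F + 0} = \frac{1}{F}$)
$0 \left(7 - 2\right) P{\left(M{\left(2,5 \right)} \right)} = \frac{0 \left(7 - 2\right)}{5} = 0 \cdot 5 \cdot \frac{1}{5} = 0 \cdot \frac{1}{5} = 0$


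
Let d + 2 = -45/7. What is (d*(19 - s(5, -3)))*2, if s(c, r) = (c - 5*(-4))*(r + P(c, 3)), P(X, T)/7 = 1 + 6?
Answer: 133458/7 ≈ 19065.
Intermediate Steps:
P(X, T) = 49 (P(X, T) = 7*(1 + 6) = 7*7 = 49)
s(c, r) = (20 + c)*(49 + r) (s(c, r) = (c - 5*(-4))*(r + 49) = (c + 20)*(49 + r) = (20 + c)*(49 + r))
d = -59/7 (d = -2 - 45/7 = -59/7 ≈ -8.4286)
(d*(19 - s(5, -3)))*2 = -59*(19 - (980 + 20*(-3) + 49*5 + 5*(-3)))/7*2 = -59*(19 - (980 - 60 + 245 - 15))/7*2 = -59*(19 - 1*1150)/7*2 = -59*(19 - 1150)/7*2 = -59/7*(-1131)*2 = (66729/7)*2 = 133458/7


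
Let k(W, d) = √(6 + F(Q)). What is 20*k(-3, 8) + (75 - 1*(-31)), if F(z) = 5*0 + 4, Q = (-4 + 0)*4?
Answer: 106 + 20*√10 ≈ 169.25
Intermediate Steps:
Q = -16 (Q = -4*4 = -16)
F(z) = 4 (F(z) = 0 + 4 = 4)
k(W, d) = √10 (k(W, d) = √(6 + 4) = √10)
20*k(-3, 8) + (75 - 1*(-31)) = 20*√10 + (75 - 1*(-31)) = 20*√10 + (75 + 31) = 20*√10 + 106 = 106 + 20*√10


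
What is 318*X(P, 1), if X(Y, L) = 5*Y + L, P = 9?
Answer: 14628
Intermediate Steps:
X(Y, L) = L + 5*Y
318*X(P, 1) = 318*(1 + 5*9) = 318*(1 + 45) = 318*46 = 14628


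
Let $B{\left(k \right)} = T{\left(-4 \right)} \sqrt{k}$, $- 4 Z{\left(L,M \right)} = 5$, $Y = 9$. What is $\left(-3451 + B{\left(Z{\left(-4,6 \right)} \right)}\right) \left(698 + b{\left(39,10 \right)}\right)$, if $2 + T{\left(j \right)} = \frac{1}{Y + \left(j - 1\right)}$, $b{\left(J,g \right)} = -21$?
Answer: $-2336327 - \frac{4739 i \sqrt{5}}{8} \approx -2.3363 \cdot 10^{6} - 1324.6 i$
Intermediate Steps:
$Z{\left(L,M \right)} = - \frac{5}{4}$ ($Z{\left(L,M \right)} = \left(- \frac{1}{4}\right) 5 = - \frac{5}{4}$)
$T{\left(j \right)} = -2 + \frac{1}{8 + j}$ ($T{\left(j \right)} = -2 + \frac{1}{9 + \left(j - 1\right)} = -2 + \frac{1}{9 + \left(-1 + j\right)} = -2 + \frac{1}{8 + j}$)
$B{\left(k \right)} = - \frac{7 \sqrt{k}}{4}$ ($B{\left(k \right)} = \frac{-15 - -8}{8 - 4} \sqrt{k} = \frac{-15 + 8}{4} \sqrt{k} = \frac{1}{4} \left(-7\right) \sqrt{k} = - \frac{7 \sqrt{k}}{4}$)
$\left(-3451 + B{\left(Z{\left(-4,6 \right)} \right)}\right) \left(698 + b{\left(39,10 \right)}\right) = \left(-3451 - \frac{7 \sqrt{- \frac{5}{4}}}{4}\right) \left(698 - 21\right) = \left(-3451 - \frac{7 \frac{i \sqrt{5}}{2}}{4}\right) 677 = \left(-3451 - \frac{7 i \sqrt{5}}{8}\right) 677 = -2336327 - \frac{4739 i \sqrt{5}}{8}$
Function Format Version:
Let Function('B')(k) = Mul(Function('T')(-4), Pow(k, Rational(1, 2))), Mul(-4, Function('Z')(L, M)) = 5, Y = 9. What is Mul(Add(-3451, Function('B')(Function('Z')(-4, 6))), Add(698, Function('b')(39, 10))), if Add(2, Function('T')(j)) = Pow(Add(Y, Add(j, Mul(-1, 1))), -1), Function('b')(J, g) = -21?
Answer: Add(-2336327, Mul(Rational(-4739, 8), I, Pow(5, Rational(1, 2)))) ≈ Add(-2.3363e+6, Mul(-1324.6, I))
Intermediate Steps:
Function('Z')(L, M) = Rational(-5, 4) (Function('Z')(L, M) = Mul(Rational(-1, 4), 5) = Rational(-5, 4))
Function('T')(j) = Add(-2, Pow(Add(8, j), -1)) (Function('T')(j) = Add(-2, Pow(Add(9, Add(j, Mul(-1, 1))), -1)) = Add(-2, Pow(Add(9, Add(j, -1)), -1)) = Add(-2, Pow(Add(9, Add(-1, j)), -1)) = Add(-2, Pow(Add(8, j), -1)))
Function('B')(k) = Mul(Rational(-7, 4), Pow(k, Rational(1, 2))) (Function('B')(k) = Mul(Mul(Pow(Add(8, -4), -1), Add(-15, Mul(-2, -4))), Pow(k, Rational(1, 2))) = Mul(Mul(Pow(4, -1), Add(-15, 8)), Pow(k, Rational(1, 2))) = Mul(Mul(Rational(1, 4), -7), Pow(k, Rational(1, 2))) = Mul(Rational(-7, 4), Pow(k, Rational(1, 2))))
Mul(Add(-3451, Function('B')(Function('Z')(-4, 6))), Add(698, Function('b')(39, 10))) = Mul(Add(-3451, Mul(Rational(-7, 4), Pow(Rational(-5, 4), Rational(1, 2)))), Add(698, -21)) = Mul(Add(-3451, Mul(Rational(-7, 4), Mul(Rational(1, 2), I, Pow(5, Rational(1, 2))))), 677) = Mul(Add(-3451, Mul(Rational(-7, 8), I, Pow(5, Rational(1, 2)))), 677) = Add(-2336327, Mul(Rational(-4739, 8), I, Pow(5, Rational(1, 2))))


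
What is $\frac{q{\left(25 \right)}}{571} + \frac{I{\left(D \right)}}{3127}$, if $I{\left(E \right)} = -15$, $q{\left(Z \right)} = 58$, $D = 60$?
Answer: $\frac{172801}{1785517} \approx 0.096779$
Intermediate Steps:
$\frac{q{\left(25 \right)}}{571} + \frac{I{\left(D \right)}}{3127} = \frac{58}{571} - \frac{15}{3127} = \frac{172801}{1785517}$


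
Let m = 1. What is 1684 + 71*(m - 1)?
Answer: 1684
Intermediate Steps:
1684 + 71*(m - 1) = 1684 + 71*(1 - 1) = 1684 + 71*0 = 1684 + 0 = 1684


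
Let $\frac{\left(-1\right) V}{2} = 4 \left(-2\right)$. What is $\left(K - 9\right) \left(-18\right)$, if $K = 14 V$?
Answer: $-3870$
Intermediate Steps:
$V = 16$ ($V = - 2 \cdot 4 \left(-2\right) = \left(-2\right) \left(-8\right) = 16$)
$K = 224$ ($K = 14 \cdot 16 = 224$)
$\left(K - 9\right) \left(-18\right) = \left(224 - 9\right) \left(-18\right) = 215 \left(-18\right) = -3870$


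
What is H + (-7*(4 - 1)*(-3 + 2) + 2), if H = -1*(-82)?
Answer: 105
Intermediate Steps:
H = 82
H + (-7*(4 - 1)*(-3 + 2) + 2) = 82 + (-7*(4 - 1)*(-3 + 2) + 2) = 82 + (-21*(-1) + 2) = 82 + (-7*(-3) + 2) = 82 + (21 + 2) = 82 + 23 = 105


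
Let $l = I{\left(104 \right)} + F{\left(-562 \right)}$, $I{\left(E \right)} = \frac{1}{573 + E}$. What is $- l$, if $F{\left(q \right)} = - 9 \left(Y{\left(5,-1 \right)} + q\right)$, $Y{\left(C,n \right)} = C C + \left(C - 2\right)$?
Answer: $- \frac{3253663}{677} \approx -4806.0$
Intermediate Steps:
$Y{\left(C,n \right)} = -2 + C + C^{2}$ ($Y{\left(C,n \right)} = C^{2} + \left(-2 + C\right) = -2 + C + C^{2}$)
$F{\left(q \right)} = -252 - 9 q$ ($F{\left(q \right)} = - 9 \left(\left(-2 + 5 + 5^{2}\right) + q\right) = - 9 \left(\left(-2 + 5 + 25\right) + q\right) = - 9 \left(28 + q\right) = -252 - 9 q$)
$l = \frac{3253663}{677}$ ($l = \frac{1}{573 + 104} - -4806 = \frac{1}{677} + \left(-252 + 5058\right) = \frac{1}{677} + 4806 = \frac{3253663}{677} \approx 4806.0$)
$- l = \left(-1\right) \frac{3253663}{677} = - \frac{3253663}{677}$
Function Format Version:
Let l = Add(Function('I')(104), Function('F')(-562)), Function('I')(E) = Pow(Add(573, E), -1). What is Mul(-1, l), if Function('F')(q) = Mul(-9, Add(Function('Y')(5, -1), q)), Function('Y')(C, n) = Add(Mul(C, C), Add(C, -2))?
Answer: Rational(-3253663, 677) ≈ -4806.0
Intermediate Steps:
Function('Y')(C, n) = Add(-2, C, Pow(C, 2)) (Function('Y')(C, n) = Add(Pow(C, 2), Add(-2, C)) = Add(-2, C, Pow(C, 2)))
Function('F')(q) = Add(-252, Mul(-9, q)) (Function('F')(q) = Mul(-9, Add(Add(-2, 5, Pow(5, 2)), q)) = Mul(-9, Add(Add(-2, 5, 25), q)) = Mul(-9, Add(28, q)) = Add(-252, Mul(-9, q)))
l = Rational(3253663, 677) (l = Add(Pow(Add(573, 104), -1), Add(-252, Mul(-9, -562))) = Add(Pow(677, -1), Add(-252, 5058)) = Add(Rational(1, 677), 4806) = Rational(3253663, 677) ≈ 4806.0)
Mul(-1, l) = Mul(-1, Rational(3253663, 677)) = Rational(-3253663, 677)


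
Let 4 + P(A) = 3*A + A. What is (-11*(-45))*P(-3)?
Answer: -7920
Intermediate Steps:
P(A) = -4 + 4*A (P(A) = -4 + (3*A + A) = -4 + 4*A)
(-11*(-45))*P(-3) = (-11*(-45))*(-4 + 4*(-3)) = 495*(-4 - 12) = 495*(-16) = -7920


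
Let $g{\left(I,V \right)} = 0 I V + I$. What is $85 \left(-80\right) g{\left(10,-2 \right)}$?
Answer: $-68000$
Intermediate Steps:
$g{\left(I,V \right)} = I$ ($g{\left(I,V \right)} = 0 V + I = 0 + I = I$)
$85 \left(-80\right) g{\left(10,-2 \right)} = 85 \left(-80\right) 10 = \left(-6800\right) 10 = -68000$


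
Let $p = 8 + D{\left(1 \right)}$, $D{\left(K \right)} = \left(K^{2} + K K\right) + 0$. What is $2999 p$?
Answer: $29990$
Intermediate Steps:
$D{\left(K \right)} = 2 K^{2}$ ($D{\left(K \right)} = \left(K^{2} + K^{2}\right) + 0 = 2 K^{2} + 0 = 2 K^{2}$)
$p = 10$ ($p = 8 + 2 \cdot 1^{2} = 8 + 2 \cdot 1 = 8 + 2 = 10$)
$2999 p = 2999 \cdot 10 = 29990$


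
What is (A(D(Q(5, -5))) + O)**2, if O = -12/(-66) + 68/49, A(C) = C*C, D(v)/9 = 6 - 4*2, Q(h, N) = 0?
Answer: 30793932324/290521 ≈ 1.0600e+5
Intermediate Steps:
D(v) = -18 (D(v) = 9*(6 - 4*2) = 9*(6 - 8) = 9*(-2) = -18)
A(C) = C**2
O = 846/539 (O = -12*(-1/66) + 68*(1/49) = 2/11 + 68/49 = 846/539 ≈ 1.5696)
(A(D(Q(5, -5))) + O)**2 = ((-18)**2 + 846/539)**2 = (324 + 846/539)**2 = (175482/539)**2 = 30793932324/290521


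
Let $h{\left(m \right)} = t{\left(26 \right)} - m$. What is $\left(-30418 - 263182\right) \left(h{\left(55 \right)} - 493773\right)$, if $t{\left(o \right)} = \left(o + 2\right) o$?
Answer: $144774160000$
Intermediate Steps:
$t{\left(o \right)} = o \left(2 + o\right)$ ($t{\left(o \right)} = \left(2 + o\right) o = o \left(2 + o\right)$)
$h{\left(m \right)} = 728 - m$ ($h{\left(m \right)} = 26 \left(2 + 26\right) - m = 26 \cdot 28 - m = 728 - m$)
$\left(-30418 - 263182\right) \left(h{\left(55 \right)} - 493773\right) = \left(-30418 - 263182\right) \left(\left(728 - 55\right) - 493773\right) = - 293600 \left(\left(728 - 55\right) - 493773\right) = - 293600 \left(673 - 493773\right) = \left(-293600\right) \left(-493100\right) = 144774160000$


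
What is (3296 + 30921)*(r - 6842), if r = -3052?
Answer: -338542998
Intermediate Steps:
(3296 + 30921)*(r - 6842) = (3296 + 30921)*(-3052 - 6842) = 34217*(-9894) = -338542998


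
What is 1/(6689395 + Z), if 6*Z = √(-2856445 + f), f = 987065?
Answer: 12040911/80546409932314 - 3*I*√467345/402732049661570 ≈ 1.4949e-7 - 5.0924e-12*I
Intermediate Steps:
Z = I*√467345/3 (Z = √(-2856445 + 987065)/6 = √(-1869380)/6 = (2*I*√467345)/6 = I*√467345/3 ≈ 227.88*I)
1/(6689395 + Z) = 1/(6689395 + I*√467345/3)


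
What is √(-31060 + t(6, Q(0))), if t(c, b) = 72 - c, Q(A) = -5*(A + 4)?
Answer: I*√30994 ≈ 176.05*I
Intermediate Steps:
Q(A) = -20 - 5*A (Q(A) = -5*(4 + A) = -20 - 5*A)
√(-31060 + t(6, Q(0))) = √(-31060 + (72 - 1*6)) = √(-31060 + (72 - 6)) = √(-31060 + 66) = √(-30994) = I*√30994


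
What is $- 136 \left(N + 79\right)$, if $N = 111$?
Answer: $-25840$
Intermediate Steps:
$- 136 \left(N + 79\right) = - 136 \left(111 + 79\right) = \left(-136\right) 190 = -25840$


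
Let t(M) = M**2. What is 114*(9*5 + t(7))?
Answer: 10716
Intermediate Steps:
114*(9*5 + t(7)) = 114*(9*5 + 7**2) = 114*(45 + 49) = 114*94 = 10716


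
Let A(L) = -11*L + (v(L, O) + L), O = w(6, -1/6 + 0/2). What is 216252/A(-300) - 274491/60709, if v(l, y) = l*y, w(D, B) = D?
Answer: 1066587789/6070900 ≈ 175.69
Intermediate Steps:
O = 6
A(L) = -4*L (A(L) = -11*L + (L*6 + L) = -11*L + (6*L + L) = -11*L + 7*L = -4*L)
216252/A(-300) - 274491/60709 = 216252/((-4*(-300))) - 274491/60709 = 216252/1200 - 274491*1/60709 = 216252*(1/1200) - 274491/60709 = 18021/100 - 274491/60709 = 1066587789/6070900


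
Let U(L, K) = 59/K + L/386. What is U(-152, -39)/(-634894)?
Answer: 14351/4778847138 ≈ 3.0030e-6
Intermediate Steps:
U(L, K) = 59/K + L/386 (U(L, K) = 59/K + L*(1/386) = 59/K + L/386)
U(-152, -39)/(-634894) = (59/(-39) + (1/386)*(-152))/(-634894) = (59*(-1/39) - 76/193)*(-1/634894) = (-59/39 - 76/193)*(-1/634894) = -14351/7527*(-1/634894) = 14351/4778847138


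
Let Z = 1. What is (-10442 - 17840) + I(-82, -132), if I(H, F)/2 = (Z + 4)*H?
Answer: -29102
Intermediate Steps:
I(H, F) = 10*H (I(H, F) = 2*((1 + 4)*H) = 2*(5*H) = 10*H)
(-10442 - 17840) + I(-82, -132) = (-10442 - 17840) + 10*(-82) = -28282 - 820 = -29102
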